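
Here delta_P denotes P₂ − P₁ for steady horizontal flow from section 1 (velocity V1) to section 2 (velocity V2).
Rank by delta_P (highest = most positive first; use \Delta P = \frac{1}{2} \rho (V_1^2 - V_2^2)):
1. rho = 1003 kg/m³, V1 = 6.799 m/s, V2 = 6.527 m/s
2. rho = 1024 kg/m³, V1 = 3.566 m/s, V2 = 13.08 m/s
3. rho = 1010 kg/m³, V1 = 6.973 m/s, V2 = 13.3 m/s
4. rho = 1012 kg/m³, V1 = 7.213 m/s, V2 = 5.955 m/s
Case 1: delta_P = 1.818 kPa
Case 2: delta_P = -81.09 kPa
Case 3: delta_P = -64.77 kPa
Case 4: delta_P = 8.382 kPa
Ranking (highest first): 4, 1, 3, 2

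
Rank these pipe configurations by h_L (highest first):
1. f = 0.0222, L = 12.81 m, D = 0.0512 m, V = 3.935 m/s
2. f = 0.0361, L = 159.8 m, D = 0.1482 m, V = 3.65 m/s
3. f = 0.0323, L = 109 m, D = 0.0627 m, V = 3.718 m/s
Case 1: h_L = 4.384 m
Case 2: h_L = 26.43 m
Case 3: h_L = 39.56 m
Ranking (highest first): 3, 2, 1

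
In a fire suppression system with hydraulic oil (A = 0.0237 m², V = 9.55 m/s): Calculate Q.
Formula: Q = A V
Q = 0.0237·9.55·1000 = 226.3 L/s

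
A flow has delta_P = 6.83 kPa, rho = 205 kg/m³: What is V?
Formula: V = \sqrt{\frac{2 \Delta P}{\rho}}
V = √(2·(6.83·1000)/205) = 8.163 m/s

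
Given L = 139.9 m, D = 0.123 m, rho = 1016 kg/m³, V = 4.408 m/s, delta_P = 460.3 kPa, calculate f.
Formula: \Delta P = f \frac{L}{D} \frac{\rho V^2}{2}
Substituting knowns: 460.3 = f·(139.9/0.123)·0.5·1016·4.408²/1000
Solving for f: f = (460.3·1000)/((139.9/0.123)·0.5·1016·4.408²) = 0.041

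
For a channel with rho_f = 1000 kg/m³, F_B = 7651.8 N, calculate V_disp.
Formula: F_B = \rho_f g V_{disp}
Substituting knowns: 7651.8 = 1000·9.81·V_disp
Solving for V_disp: V_disp = 7651.8/(1000·9.81) = 0.78 m³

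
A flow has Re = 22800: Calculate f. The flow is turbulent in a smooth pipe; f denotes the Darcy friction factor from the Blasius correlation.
Formula: f = \frac{0.316}{Re^{0.25}}
f = 0.316/22800^0.25 = 0.02572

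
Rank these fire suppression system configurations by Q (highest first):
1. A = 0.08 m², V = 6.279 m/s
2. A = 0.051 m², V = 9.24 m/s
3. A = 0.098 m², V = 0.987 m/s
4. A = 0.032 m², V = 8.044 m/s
Case 1: Q = 502.3 L/s
Case 2: Q = 471.2 L/s
Case 3: Q = 96.73 L/s
Case 4: Q = 257.4 L/s
Ranking (highest first): 1, 2, 4, 3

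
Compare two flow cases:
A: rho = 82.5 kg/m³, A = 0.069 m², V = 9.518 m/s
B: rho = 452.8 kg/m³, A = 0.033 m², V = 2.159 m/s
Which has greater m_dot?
m_dot(A) = 54.18 kg/s, m_dot(B) = 32.26 kg/s. Answer: A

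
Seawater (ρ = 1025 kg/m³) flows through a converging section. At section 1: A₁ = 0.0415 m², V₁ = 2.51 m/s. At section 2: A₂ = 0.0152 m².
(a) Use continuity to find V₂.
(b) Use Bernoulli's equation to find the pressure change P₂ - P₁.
(a) Continuity: A₁V₁=A₂V₂ -> V₂=A₁V₁/A₂=0.0415*2.51/0.0152=6.85 m/s
(b) Bernoulli: P₂-P₁=0.5*rho*(V₁^2-V₂^2)/1000=0.5*1025*(2.51^2-6.85^2)/1000=-20.82 kPa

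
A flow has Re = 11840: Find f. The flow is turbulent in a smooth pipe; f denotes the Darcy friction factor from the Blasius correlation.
Formula: f = \frac{0.316}{Re^{0.25}}
f = 0.316/11840^0.25 = 0.03029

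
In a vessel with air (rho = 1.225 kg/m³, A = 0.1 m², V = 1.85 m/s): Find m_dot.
Formula: \dot{m} = \rho A V
m_dot = 1.225·0.1·1.85 = 0.2266 kg/s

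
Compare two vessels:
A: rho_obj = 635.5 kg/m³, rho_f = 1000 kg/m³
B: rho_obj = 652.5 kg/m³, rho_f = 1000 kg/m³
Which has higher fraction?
fraction(A) = 0.6355, fraction(B) = 0.6525. Answer: B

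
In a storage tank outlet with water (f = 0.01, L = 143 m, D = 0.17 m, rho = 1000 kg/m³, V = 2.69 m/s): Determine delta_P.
Formula: \Delta P = f \frac{L}{D} \frac{\rho V^2}{2}
delta_P = 0.01·(143/0.17)·0.5·1000·2.69²/1000 = 30.43 kPa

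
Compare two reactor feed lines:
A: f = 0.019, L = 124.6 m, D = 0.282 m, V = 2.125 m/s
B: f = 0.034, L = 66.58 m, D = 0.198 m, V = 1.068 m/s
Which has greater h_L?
h_L(A) = 1.932 m, h_L(B) = 0.6647 m. Answer: A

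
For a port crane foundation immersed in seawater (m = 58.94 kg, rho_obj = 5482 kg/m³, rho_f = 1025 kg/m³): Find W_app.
Formula: W_{app} = mg\left(1 - \frac{\rho_f}{\rho_{obj}}\right)
W_app = 58.94·9.81·(1 − 1025/5482) = 470.1 N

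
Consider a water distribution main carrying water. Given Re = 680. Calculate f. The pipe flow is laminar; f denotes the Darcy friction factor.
Formula: f = \frac{64}{Re}
f = 64/680 = 0.09412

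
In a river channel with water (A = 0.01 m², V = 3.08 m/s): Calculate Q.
Formula: Q = A V
Q = 0.01·3.08·1000 = 30.8 L/s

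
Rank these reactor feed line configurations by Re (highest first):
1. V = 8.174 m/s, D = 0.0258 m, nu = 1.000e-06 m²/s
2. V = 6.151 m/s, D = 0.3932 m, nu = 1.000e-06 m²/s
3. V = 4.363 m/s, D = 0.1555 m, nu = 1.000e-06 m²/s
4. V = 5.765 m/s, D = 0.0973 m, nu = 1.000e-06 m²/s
Case 1: Re = 210889
Case 2: Re = 2.419e+06
Case 3: Re = 678447
Case 4: Re = 560934
Ranking (highest first): 2, 3, 4, 1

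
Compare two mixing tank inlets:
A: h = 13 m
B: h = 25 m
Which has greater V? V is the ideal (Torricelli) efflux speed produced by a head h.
V(A) = 15.97 m/s, V(B) = 22.15 m/s. Answer: B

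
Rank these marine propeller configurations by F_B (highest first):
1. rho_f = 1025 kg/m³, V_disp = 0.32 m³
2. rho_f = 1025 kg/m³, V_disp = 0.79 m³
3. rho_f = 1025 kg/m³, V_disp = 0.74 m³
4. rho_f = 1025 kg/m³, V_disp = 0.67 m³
Case 1: F_B = 3218 N
Case 2: F_B = 7944 N
Case 3: F_B = 7441 N
Case 4: F_B = 6737 N
Ranking (highest first): 2, 3, 4, 1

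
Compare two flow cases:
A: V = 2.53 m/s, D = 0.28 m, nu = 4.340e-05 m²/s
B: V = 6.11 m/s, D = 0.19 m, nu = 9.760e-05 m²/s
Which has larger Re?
Re(A) = 16323, Re(B) = 11894. Answer: A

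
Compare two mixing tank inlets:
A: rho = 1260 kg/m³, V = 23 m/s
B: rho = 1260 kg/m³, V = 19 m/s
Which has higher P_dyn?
P_dyn(A) = 333.3 kPa, P_dyn(B) = 227.4 kPa. Answer: A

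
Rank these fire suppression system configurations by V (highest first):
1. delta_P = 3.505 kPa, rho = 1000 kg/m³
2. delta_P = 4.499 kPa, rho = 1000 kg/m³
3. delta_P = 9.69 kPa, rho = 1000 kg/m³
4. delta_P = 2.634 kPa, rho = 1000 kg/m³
Case 1: V = 2.648 m/s
Case 2: V = 3 m/s
Case 3: V = 4.402 m/s
Case 4: V = 2.295 m/s
Ranking (highest first): 3, 2, 1, 4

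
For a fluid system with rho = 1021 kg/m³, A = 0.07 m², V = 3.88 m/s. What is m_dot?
Formula: \dot{m} = \rho A V
m_dot = 1021·0.07·3.88 = 277.3 kg/s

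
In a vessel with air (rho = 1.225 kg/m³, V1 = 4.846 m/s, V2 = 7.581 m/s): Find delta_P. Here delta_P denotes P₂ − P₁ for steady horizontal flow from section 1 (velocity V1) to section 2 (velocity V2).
Formula: \Delta P = \frac{1}{2} \rho (V_1^2 - V_2^2)
delta_P = 0.5·1.225·(4.846² − 7.581²)/1000 = -0.02082 kPa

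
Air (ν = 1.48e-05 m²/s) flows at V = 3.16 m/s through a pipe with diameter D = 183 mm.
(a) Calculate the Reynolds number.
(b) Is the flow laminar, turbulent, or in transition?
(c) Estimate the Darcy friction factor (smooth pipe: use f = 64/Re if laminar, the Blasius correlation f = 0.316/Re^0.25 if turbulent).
(a) Re = V·D/ν = 3.16·0.183/1.48e-05 = 39073
(b) Flow regime: turbulent (Re > 4000)
(c) Friction factor: f = 0.316/Re^0.25 = 0.316/39073^0.25 = 0.02248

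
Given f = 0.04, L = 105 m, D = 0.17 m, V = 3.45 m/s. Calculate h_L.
Formula: h_L = f \frac{L}{D} \frac{V^2}{2g}
h_L = 0.04·(105/0.17)·3.45²/(2·9.81) = 14.99 m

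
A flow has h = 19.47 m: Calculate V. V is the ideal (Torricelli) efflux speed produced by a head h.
Formula: V = \sqrt{2 g h}
V = √(2·9.81·19.47) = 19.54 m/s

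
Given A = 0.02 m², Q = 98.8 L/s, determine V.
Formula: Q = A V
Substituting knowns: 98.8 = 0.02·V·1000
Solving for V: V = (98.8/1000)/0.02 = 4.94 m/s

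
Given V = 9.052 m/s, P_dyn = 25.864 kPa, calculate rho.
Formula: P_{dyn} = \frac{1}{2} \rho V^2
Substituting knowns: 25.864 = 0.5·rho·9.052²/1000
Solving for rho: rho = 2·(25.864·1000)/9.052² = 631.3 kg/m³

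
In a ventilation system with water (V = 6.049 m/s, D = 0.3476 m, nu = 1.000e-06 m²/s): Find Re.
Formula: Re = \frac{V D}{\nu}
Re = 6.049·0.3476/1.000e-06 = 2.103e+06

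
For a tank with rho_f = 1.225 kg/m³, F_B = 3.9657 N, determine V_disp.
Formula: F_B = \rho_f g V_{disp}
Substituting knowns: 3.9657 = 1.225·9.81·V_disp
Solving for V_disp: V_disp = 3.9657/(1.225·9.81) = 0.33 m³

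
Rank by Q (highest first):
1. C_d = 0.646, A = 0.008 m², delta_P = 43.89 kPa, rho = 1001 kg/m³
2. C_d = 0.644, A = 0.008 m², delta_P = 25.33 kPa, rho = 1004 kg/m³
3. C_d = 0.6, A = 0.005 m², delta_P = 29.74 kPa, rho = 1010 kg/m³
Case 1: Q = 48.4 L/s
Case 2: Q = 36.6 L/s
Case 3: Q = 23.02 L/s
Ranking (highest first): 1, 2, 3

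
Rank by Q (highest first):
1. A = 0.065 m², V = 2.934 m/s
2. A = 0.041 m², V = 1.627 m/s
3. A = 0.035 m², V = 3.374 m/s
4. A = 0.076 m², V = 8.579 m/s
Case 1: Q = 190.7 L/s
Case 2: Q = 66.71 L/s
Case 3: Q = 118.1 L/s
Case 4: Q = 652 L/s
Ranking (highest first): 4, 1, 3, 2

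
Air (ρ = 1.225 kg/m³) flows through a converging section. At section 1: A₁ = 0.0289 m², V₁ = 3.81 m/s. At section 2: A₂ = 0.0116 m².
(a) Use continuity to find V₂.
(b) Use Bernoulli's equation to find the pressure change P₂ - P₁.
(a) Continuity: A₁V₁=A₂V₂ -> V₂=A₁V₁/A₂=0.0289*3.81/0.0116=9.49 m/s
(b) Bernoulli: P₂-P₁=0.5*rho*(V₁^2-V₂^2)/1000=0.5*1.225*(3.81^2-9.49^2)/1000=-0.04627 kPa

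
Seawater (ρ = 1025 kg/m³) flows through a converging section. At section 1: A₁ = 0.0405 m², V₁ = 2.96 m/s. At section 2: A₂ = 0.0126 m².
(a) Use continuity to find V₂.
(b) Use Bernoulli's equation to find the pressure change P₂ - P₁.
(a) Continuity: A₁V₁=A₂V₂ -> V₂=A₁V₁/A₂=0.0405*2.96/0.0126=9.51 m/s
(b) Bernoulli: P₂-P₁=0.5*rho*(V₁^2-V₂^2)/1000=0.5*1025*(2.96^2-9.51^2)/1000=-41.86 kPa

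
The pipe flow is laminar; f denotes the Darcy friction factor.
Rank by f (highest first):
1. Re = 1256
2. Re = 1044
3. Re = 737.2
Case 1: f = 0.05096
Case 2: f = 0.0613
Case 3: f = 0.08681
Ranking (highest first): 3, 2, 1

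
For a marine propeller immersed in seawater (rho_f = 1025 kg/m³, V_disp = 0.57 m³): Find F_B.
Formula: F_B = \rho_f g V_{disp}
F_B = 1025·9.81·0.57 = 5731 N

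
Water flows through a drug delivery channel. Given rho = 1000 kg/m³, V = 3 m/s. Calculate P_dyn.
Formula: P_{dyn} = \frac{1}{2} \rho V^2
P_dyn = 0.5·1000·3²/1000 = 4.5 kPa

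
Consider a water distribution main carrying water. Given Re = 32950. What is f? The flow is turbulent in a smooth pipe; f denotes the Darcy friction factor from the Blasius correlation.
Formula: f = \frac{0.316}{Re^{0.25}}
f = 0.316/32950^0.25 = 0.02345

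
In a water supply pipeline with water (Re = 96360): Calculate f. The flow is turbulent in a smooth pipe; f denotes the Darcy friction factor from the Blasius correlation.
Formula: f = \frac{0.316}{Re^{0.25}}
f = 0.316/96360^0.25 = 0.01794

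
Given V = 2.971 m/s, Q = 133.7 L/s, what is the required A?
Formula: Q = A V
Substituting knowns: 133.7 = A·2.971·1000
Solving for A: A = (133.7/1000)/2.971 = 0.045 m²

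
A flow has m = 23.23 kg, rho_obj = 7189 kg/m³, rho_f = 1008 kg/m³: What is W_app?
Formula: W_{app} = mg\left(1 - \frac{\rho_f}{\rho_{obj}}\right)
W_app = 23.23·9.81·(1 − 1008/7189) = 195.9 N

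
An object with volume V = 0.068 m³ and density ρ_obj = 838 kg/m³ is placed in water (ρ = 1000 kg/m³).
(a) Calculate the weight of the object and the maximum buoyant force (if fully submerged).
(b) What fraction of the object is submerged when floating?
(a) W=rho_obj*g*V=838*9.81*0.068=559.0 N; F_B(max)=rho*g*V=1000*9.81*0.068=667.1 N
(b) Floating fraction=rho_obj/rho=838/1000=0.838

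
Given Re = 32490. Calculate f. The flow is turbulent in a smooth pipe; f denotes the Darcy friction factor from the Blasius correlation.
Formula: f = \frac{0.316}{Re^{0.25}}
f = 0.316/32490^0.25 = 0.02354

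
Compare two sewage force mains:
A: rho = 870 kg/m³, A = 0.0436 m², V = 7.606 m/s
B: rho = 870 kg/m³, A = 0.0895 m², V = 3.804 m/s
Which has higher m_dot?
m_dot(A) = 288.5 kg/s, m_dot(B) = 296.2 kg/s. Answer: B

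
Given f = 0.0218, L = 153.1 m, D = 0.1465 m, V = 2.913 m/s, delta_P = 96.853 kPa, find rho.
Formula: \Delta P = f \frac{L}{D} \frac{\rho V^2}{2}
Substituting knowns: 96.853 = 0.0218·(153.1/0.1465)·0.5·rho·2.913²/1000
Solving for rho: rho = (96.853·1000)/(0.0218·(153.1/0.1465)·0.5·2.913²) = 1002 kg/m³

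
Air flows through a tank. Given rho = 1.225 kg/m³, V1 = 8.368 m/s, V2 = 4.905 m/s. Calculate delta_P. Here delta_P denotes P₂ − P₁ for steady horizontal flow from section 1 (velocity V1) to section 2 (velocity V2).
Formula: \Delta P = \frac{1}{2} \rho (V_1^2 - V_2^2)
delta_P = 0.5·1.225·(8.368² − 4.905²)/1000 = 0.02815 kPa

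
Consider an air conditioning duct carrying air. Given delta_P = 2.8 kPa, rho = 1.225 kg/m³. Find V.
Formula: V = \sqrt{\frac{2 \Delta P}{\rho}}
V = √(2·(2.8·1000)/1.225) = 67.61 m/s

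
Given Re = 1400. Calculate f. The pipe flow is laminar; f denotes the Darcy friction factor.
Formula: f = \frac{64}{Re}
f = 64/1400 = 0.04571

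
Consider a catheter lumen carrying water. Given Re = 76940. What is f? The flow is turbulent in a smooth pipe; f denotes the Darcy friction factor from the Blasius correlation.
Formula: f = \frac{0.316}{Re^{0.25}}
f = 0.316/76940^0.25 = 0.01897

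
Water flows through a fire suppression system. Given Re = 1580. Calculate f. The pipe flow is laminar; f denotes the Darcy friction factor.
Formula: f = \frac{64}{Re}
f = 64/1580 = 0.04051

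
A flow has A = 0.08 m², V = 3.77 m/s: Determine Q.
Formula: Q = A V
Q = 0.08·3.77·1000 = 301.6 L/s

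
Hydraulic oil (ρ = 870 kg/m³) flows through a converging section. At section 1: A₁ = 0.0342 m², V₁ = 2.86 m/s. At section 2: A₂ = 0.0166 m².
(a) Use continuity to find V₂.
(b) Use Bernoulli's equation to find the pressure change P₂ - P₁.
(a) Continuity: A₁V₁=A₂V₂ -> V₂=A₁V₁/A₂=0.0342*2.86/0.0166=5.89 m/s
(b) Bernoulli: P₂-P₁=0.5*rho*(V₁^2-V₂^2)/1000=0.5*870*(2.86^2-5.89^2)/1000=-11.53 kPa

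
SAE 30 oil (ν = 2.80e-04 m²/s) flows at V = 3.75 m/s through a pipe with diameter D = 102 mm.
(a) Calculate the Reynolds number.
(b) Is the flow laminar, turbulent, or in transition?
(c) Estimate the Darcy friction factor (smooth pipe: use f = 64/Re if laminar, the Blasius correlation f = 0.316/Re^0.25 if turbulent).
(a) Re = V·D/ν = 3.75·0.102/2.80e-04 = 1366.1
(b) Flow regime: laminar (Re < 2300)
(c) Friction factor: f = 64/Re = 64/1366.1 = 0.04685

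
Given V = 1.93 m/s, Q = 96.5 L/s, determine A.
Formula: Q = A V
Substituting knowns: 96.5 = A·1.93·1000
Solving for A: A = (96.5/1000)/1.93 = 0.05 m²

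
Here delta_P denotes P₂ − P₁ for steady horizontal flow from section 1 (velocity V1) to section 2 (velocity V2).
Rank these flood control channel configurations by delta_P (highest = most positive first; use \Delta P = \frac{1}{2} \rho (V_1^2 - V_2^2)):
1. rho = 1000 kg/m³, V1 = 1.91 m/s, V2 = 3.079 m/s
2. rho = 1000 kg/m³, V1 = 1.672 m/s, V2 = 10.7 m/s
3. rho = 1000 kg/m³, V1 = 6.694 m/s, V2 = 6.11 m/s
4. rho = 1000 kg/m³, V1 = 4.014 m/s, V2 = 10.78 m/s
Case 1: delta_P = -2.916 kPa
Case 2: delta_P = -55.85 kPa
Case 3: delta_P = 3.739 kPa
Case 4: delta_P = -50.05 kPa
Ranking (highest first): 3, 1, 4, 2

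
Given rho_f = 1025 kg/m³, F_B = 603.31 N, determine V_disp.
Formula: F_B = \rho_f g V_{disp}
Substituting knowns: 603.31 = 1025·9.81·V_disp
Solving for V_disp: V_disp = 603.31/(1025·9.81) = 0.06 m³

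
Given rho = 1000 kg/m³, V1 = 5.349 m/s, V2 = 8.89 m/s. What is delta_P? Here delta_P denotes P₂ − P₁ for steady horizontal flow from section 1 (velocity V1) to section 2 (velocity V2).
Formula: \Delta P = \frac{1}{2} \rho (V_1^2 - V_2^2)
delta_P = 0.5·1000·(5.349² − 8.89²)/1000 = -25.21 kPa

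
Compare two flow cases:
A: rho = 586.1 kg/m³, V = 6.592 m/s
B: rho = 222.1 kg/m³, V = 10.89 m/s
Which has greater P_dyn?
P_dyn(A) = 12.73 kPa, P_dyn(B) = 13.17 kPa. Answer: B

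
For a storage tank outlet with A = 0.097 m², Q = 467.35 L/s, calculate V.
Formula: Q = A V
Substituting knowns: 467.35 = 0.097·V·1000
Solving for V: V = (467.35/1000)/0.097 = 4.818 m/s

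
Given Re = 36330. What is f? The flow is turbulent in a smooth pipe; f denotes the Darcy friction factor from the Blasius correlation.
Formula: f = \frac{0.316}{Re^{0.25}}
f = 0.316/36330^0.25 = 0.02289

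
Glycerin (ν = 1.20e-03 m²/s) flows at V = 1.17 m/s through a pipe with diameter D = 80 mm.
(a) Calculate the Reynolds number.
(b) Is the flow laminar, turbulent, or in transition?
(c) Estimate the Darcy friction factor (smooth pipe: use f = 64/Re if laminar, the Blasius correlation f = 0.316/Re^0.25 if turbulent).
(a) Re = V·D/ν = 1.17·0.08/1.20e-03 = 78
(b) Flow regime: laminar (Re < 2300)
(c) Friction factor: f = 64/Re = 64/78 = 0.8205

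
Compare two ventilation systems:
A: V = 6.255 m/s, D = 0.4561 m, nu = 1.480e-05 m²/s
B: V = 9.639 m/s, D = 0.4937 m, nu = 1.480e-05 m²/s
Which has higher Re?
Re(A) = 192764, Re(B) = 321539. Answer: B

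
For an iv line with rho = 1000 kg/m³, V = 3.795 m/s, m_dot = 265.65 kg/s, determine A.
Formula: \dot{m} = \rho A V
Substituting knowns: 265.65 = 1000·A·3.795
Solving for A: A = 265.65/(1000·3.795) = 0.07 m²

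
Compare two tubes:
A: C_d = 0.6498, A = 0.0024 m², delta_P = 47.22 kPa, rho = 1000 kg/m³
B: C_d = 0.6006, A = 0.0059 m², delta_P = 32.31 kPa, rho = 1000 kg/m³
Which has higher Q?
Q(A) = 15.16 L/s, Q(B) = 28.49 L/s. Answer: B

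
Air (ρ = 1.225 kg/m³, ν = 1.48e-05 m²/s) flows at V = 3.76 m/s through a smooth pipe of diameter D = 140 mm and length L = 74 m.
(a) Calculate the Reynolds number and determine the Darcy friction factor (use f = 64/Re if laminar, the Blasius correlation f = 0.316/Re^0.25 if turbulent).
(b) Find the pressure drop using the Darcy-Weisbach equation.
(a) Re = V·D/ν = 3.76·0.14/1.48e-05 = 35568 → turbulent (Re > 4000); f = 0.316/Re^0.25 = 0.316/35568^0.25 = 0.02301
(b) Darcy-Weisbach: ΔP = f·(L/D)·½ρV²/1000 = 0.02301·(74/0.140)·½·1.225·3.76²/1000 = 0.1053 kPa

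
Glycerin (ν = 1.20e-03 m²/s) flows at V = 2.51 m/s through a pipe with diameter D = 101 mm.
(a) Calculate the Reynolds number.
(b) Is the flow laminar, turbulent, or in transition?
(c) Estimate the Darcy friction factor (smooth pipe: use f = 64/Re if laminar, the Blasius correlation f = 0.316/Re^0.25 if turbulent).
(a) Re = V·D/ν = 2.51·0.101/1.20e-03 = 211.26
(b) Flow regime: laminar (Re < 2300)
(c) Friction factor: f = 64/Re = 64/211.26 = 0.3029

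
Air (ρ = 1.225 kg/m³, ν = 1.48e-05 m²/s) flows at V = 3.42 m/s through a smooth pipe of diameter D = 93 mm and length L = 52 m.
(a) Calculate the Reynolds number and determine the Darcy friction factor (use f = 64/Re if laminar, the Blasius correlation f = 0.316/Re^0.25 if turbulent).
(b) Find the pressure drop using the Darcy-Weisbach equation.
(a) Re = V·D/ν = 3.42·0.093/1.48e-05 = 21491 → turbulent (Re > 4000); f = 0.316/Re^0.25 = 0.316/21491^0.25 = 0.026099
(b) Darcy-Weisbach: ΔP = f·(L/D)·½ρV²/1000 = 0.026099·(52/0.093)·½·1.225·3.42²/1000 = 0.1045 kPa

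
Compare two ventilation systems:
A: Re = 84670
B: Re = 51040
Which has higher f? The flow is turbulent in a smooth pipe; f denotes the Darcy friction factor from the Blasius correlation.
f(A) = 0.01852, f(B) = 0.02102. Answer: B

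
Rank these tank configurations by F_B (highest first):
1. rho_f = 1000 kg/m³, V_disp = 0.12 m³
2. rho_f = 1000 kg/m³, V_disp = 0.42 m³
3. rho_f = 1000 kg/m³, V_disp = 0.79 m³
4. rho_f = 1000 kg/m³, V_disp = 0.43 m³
Case 1: F_B = 1177 N
Case 2: F_B = 4120 N
Case 3: F_B = 7750 N
Case 4: F_B = 4218 N
Ranking (highest first): 3, 4, 2, 1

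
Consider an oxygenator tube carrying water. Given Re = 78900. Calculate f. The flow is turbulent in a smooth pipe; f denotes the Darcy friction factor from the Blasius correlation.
Formula: f = \frac{0.316}{Re^{0.25}}
f = 0.316/78900^0.25 = 0.01885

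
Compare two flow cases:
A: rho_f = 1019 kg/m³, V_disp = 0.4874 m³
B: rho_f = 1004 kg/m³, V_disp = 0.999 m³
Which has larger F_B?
F_B(A) = 4872 N, F_B(B) = 9839 N. Answer: B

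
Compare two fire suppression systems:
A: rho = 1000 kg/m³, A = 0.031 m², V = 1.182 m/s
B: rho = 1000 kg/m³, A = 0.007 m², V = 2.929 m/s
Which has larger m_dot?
m_dot(A) = 36.64 kg/s, m_dot(B) = 20.5 kg/s. Answer: A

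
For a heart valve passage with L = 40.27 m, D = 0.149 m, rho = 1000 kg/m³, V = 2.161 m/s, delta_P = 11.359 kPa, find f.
Formula: \Delta P = f \frac{L}{D} \frac{\rho V^2}{2}
Substituting knowns: 11.359 = f·(40.27/0.149)·0.5·1000·2.161²/1000
Solving for f: f = (11.359·1000)/((40.27/0.149)·0.5·1000·2.161²) = 0.018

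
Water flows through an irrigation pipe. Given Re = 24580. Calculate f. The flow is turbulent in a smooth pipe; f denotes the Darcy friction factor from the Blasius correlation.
Formula: f = \frac{0.316}{Re^{0.25}}
f = 0.316/24580^0.25 = 0.02524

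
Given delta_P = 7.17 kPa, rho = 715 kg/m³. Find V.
Formula: V = \sqrt{\frac{2 \Delta P}{\rho}}
V = √(2·(7.17·1000)/715) = 4.478 m/s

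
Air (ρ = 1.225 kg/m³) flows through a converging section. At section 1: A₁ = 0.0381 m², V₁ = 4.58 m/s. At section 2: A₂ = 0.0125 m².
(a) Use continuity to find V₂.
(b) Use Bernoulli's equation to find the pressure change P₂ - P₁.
(a) Continuity: A₁V₁=A₂V₂ -> V₂=A₁V₁/A₂=0.0381*4.58/0.0125=13.96 m/s
(b) Bernoulli: P₂-P₁=0.5*rho*(V₁^2-V₂^2)/1000=0.5*1.225*(4.58^2-13.96^2)/1000=-0.1065 kPa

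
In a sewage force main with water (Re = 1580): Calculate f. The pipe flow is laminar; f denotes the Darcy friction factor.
Formula: f = \frac{64}{Re}
f = 64/1580 = 0.04051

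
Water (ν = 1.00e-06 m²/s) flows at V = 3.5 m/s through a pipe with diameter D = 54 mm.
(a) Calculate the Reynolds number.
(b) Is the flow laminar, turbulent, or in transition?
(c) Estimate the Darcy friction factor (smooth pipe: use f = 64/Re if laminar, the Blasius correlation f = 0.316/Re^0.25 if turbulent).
(a) Re = V·D/ν = 3.5·0.054/1.00e-06 = 189000
(b) Flow regime: turbulent (Re > 4000)
(c) Friction factor: f = 0.316/Re^0.25 = 0.316/189000^0.25 = 0.01516 (Blasius is strictly valid for Re ≲ 1e5; used here as the smooth-pipe estimate the problem specifies)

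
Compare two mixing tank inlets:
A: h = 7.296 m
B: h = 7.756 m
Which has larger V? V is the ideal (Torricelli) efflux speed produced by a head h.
V(A) = 11.96 m/s, V(B) = 12.34 m/s. Answer: B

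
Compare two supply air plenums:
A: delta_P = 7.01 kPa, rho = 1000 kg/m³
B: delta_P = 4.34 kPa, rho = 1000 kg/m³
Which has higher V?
V(A) = 3.744 m/s, V(B) = 2.946 m/s. Answer: A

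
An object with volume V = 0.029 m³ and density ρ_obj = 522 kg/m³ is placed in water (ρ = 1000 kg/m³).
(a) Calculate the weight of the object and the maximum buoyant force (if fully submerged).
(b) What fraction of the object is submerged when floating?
(a) W=rho_obj*g*V=522*9.81*0.029=148.5 N; F_B(max)=rho*g*V=1000*9.81*0.029=284.5 N
(b) Floating fraction=rho_obj/rho=522/1000=0.522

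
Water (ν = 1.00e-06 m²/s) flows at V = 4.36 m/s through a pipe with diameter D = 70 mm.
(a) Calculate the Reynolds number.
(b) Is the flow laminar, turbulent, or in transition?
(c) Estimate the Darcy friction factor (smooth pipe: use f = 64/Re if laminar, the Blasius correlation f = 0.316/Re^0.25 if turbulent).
(a) Re = V·D/ν = 4.36·0.07/1.00e-06 = 305200
(b) Flow regime: turbulent (Re > 4000)
(c) Friction factor: f = 0.316/Re^0.25 = 0.316/305200^0.25 = 0.01344 (Blasius is strictly valid for Re ≲ 1e5; used here as the smooth-pipe estimate the problem specifies)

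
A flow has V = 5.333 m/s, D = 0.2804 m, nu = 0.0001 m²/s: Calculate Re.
Formula: Re = \frac{V D}{\nu}
Re = 5.333·0.2804/0.0001 = 14954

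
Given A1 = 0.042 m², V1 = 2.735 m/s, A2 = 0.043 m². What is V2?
Formula: V_2 = \frac{A_1 V_1}{A_2}
V2 = 0.042·2.735/0.043 = 2.671 m/s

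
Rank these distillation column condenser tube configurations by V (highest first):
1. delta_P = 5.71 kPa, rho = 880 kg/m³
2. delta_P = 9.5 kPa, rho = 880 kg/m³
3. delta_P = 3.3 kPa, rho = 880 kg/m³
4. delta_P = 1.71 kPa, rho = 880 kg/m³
Case 1: V = 3.602 m/s
Case 2: V = 4.647 m/s
Case 3: V = 2.739 m/s
Case 4: V = 1.971 m/s
Ranking (highest first): 2, 1, 3, 4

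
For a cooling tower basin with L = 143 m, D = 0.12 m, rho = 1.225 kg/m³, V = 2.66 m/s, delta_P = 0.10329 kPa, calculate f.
Formula: \Delta P = f \frac{L}{D} \frac{\rho V^2}{2}
Substituting knowns: 0.10329 = f·(143/0.12)·0.5·1.225·2.66²/1000
Solving for f: f = (0.10329·1000)/((143/0.12)·0.5·1.225·2.66²) = 0.02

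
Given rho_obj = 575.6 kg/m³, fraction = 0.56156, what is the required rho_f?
Formula: f_{sub} = \frac{\rho_{obj}}{\rho_f}
Substituting knowns: 0.56156 = 575.6/rho_f
Solving for rho_f: rho_f = 575.6/0.56156 = 1025 kg/m³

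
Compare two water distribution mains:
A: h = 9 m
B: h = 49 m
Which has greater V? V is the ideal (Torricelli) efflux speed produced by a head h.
V(A) = 13.29 m/s, V(B) = 31.01 m/s. Answer: B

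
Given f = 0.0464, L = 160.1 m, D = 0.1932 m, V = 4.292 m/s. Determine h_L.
Formula: h_L = f \frac{L}{D} \frac{V^2}{2g}
h_L = 0.0464·(160.1/0.1932)·4.292²/(2·9.81) = 36.1 m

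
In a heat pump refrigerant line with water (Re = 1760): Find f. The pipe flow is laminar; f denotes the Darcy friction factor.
Formula: f = \frac{64}{Re}
f = 64/1760 = 0.03636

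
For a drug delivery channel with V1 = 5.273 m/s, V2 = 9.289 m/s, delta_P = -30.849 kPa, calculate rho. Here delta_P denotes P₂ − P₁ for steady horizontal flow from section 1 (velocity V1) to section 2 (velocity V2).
Formula: \Delta P = \frac{1}{2} \rho (V_1^2 - V_2^2)
Substituting knowns: -30.849 = 0.5·rho·(5.273² − 9.289²)/1000
Solving for rho: rho = 2·(-30.849·1000)/(5.273² − 9.289²) = 1055 kg/m³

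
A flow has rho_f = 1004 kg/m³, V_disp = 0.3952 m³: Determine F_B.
Formula: F_B = \rho_f g V_{disp}
F_B = 1004·9.81·0.3952 = 3892 N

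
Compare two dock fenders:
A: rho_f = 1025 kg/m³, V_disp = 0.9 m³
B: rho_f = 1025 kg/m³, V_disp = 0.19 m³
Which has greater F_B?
F_B(A) = 9050 N, F_B(B) = 1910 N. Answer: A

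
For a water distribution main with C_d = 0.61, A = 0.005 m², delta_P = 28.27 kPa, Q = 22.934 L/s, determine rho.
Formula: Q = C_d A \sqrt{\frac{2 \Delta P}{\rho}}
Substituting knowns: 22.934 = 0.61·0.005·√(2·(28.27·1000)/rho)·1000
Solving for rho: rho = 2·(28.27·1000)/((22.934/1000)/(0.61·0.005))² = 1000 kg/m³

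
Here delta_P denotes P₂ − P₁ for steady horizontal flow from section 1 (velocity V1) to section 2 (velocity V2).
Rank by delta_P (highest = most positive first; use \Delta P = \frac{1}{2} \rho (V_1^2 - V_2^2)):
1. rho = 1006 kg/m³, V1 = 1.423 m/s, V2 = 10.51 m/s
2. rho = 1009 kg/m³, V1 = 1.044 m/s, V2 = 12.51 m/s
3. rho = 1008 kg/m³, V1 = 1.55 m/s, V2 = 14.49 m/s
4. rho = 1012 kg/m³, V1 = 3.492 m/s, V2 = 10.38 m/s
Case 1: delta_P = -54.54 kPa
Case 2: delta_P = -78.4 kPa
Case 3: delta_P = -104.6 kPa
Case 4: delta_P = -48.35 kPa
Ranking (highest first): 4, 1, 2, 3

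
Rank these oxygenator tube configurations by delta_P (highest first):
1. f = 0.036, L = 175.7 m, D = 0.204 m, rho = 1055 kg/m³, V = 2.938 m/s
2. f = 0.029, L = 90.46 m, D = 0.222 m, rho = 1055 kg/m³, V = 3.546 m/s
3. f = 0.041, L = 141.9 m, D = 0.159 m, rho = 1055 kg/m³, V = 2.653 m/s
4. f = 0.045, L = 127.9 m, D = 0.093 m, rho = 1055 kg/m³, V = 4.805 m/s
Case 1: delta_P = 141.2 kPa
Case 2: delta_P = 78.38 kPa
Case 3: delta_P = 135.9 kPa
Case 4: delta_P = 753.7 kPa
Ranking (highest first): 4, 1, 3, 2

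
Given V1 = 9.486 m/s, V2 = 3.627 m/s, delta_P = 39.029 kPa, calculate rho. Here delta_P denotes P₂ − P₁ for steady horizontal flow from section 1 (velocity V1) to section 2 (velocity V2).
Formula: \Delta P = \frac{1}{2} \rho (V_1^2 - V_2^2)
Substituting knowns: 39.029 = 0.5·rho·(9.486² − 3.627²)/1000
Solving for rho: rho = 2·(39.029·1000)/(9.486² − 3.627²) = 1016 kg/m³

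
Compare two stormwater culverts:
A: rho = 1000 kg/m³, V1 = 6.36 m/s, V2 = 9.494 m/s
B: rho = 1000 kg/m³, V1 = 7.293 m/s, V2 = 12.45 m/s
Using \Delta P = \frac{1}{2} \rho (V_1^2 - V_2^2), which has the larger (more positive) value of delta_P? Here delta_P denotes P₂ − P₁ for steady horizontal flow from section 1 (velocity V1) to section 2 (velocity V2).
delta_P(A) = -24.84 kPa, delta_P(B) = -50.91 kPa. Answer: A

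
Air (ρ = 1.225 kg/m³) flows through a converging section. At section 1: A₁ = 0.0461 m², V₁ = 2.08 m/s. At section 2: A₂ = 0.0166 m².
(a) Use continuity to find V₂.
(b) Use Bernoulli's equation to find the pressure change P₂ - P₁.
(a) Continuity: A₁V₁=A₂V₂ -> V₂=A₁V₁/A₂=0.0461*2.08/0.0166=5.78 m/s
(b) Bernoulli: P₂-P₁=0.5*rho*(V₁^2-V₂^2)/1000=0.5*1.225*(2.08^2-5.78^2)/1000=-0.01781 kPa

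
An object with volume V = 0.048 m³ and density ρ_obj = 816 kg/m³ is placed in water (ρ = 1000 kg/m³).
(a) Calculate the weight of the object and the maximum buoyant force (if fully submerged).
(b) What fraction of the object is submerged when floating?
(a) W=rho_obj*g*V=816*9.81*0.048=384.2 N; F_B(max)=rho*g*V=1000*9.81*0.048=470.9 N
(b) Floating fraction=rho_obj/rho=816/1000=0.816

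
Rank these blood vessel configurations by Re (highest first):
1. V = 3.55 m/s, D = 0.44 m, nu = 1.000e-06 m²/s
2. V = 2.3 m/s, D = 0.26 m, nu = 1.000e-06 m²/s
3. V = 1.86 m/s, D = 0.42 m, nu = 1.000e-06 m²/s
Case 1: Re = 1.562e+06
Case 2: Re = 598000
Case 3: Re = 781200
Ranking (highest first): 1, 3, 2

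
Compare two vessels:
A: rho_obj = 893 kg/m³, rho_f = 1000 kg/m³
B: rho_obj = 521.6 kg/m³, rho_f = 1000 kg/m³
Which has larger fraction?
fraction(A) = 0.893, fraction(B) = 0.5216. Answer: A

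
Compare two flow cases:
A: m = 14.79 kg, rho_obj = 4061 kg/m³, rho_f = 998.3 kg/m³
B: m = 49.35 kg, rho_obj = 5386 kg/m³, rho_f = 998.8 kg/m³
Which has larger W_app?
W_app(A) = 109.4 N, W_app(B) = 394.3 N. Answer: B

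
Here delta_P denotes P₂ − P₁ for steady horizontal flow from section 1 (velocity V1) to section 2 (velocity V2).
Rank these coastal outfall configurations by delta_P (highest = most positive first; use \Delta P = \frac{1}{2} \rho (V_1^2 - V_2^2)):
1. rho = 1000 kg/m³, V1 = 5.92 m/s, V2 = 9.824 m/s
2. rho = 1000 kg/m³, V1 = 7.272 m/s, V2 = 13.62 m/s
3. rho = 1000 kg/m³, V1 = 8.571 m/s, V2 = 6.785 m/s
Case 1: delta_P = -30.73 kPa
Case 2: delta_P = -66.31 kPa
Case 3: delta_P = 13.71 kPa
Ranking (highest first): 3, 1, 2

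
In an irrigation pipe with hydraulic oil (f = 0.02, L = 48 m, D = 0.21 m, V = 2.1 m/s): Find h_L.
Formula: h_L = f \frac{L}{D} \frac{V^2}{2g}
h_L = 0.02·(48/0.21)·2.1²/(2·9.81) = 1.028 m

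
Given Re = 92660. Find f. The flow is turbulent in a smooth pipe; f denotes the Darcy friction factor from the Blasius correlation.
Formula: f = \frac{0.316}{Re^{0.25}}
f = 0.316/92660^0.25 = 0.01811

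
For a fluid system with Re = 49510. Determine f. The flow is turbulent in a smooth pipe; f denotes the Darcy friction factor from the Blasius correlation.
Formula: f = \frac{0.316}{Re^{0.25}}
f = 0.316/49510^0.25 = 0.02118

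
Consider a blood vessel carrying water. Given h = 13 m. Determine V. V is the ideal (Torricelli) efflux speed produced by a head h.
Formula: V = \sqrt{2 g h}
V = √(2·9.81·13) = 15.97 m/s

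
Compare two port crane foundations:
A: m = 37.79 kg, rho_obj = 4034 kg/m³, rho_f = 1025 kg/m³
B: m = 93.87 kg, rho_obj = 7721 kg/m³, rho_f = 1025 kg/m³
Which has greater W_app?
W_app(A) = 276.5 N, W_app(B) = 798.6 N. Answer: B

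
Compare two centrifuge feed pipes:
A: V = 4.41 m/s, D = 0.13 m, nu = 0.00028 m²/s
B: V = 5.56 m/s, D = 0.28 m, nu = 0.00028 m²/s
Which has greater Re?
Re(A) = 2048, Re(B) = 5560. Answer: B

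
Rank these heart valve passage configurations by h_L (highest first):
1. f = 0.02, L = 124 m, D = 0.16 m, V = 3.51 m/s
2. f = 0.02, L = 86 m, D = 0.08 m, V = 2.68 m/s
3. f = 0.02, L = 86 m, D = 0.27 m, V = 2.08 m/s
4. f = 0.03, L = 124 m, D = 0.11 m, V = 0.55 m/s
Case 1: h_L = 9.733 m
Case 2: h_L = 7.871 m
Case 3: h_L = 1.405 m
Case 4: h_L = 0.5214 m
Ranking (highest first): 1, 2, 3, 4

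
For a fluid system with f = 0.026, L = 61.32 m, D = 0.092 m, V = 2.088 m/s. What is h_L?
Formula: h_L = f \frac{L}{D} \frac{V^2}{2g}
h_L = 0.026·(61.32/0.092)·2.088²/(2·9.81) = 3.851 m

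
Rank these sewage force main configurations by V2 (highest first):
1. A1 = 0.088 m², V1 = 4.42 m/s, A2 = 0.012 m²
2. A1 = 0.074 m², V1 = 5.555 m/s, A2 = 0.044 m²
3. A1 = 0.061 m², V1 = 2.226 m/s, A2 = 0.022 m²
Case 1: V2 = 32.41 m/s
Case 2: V2 = 9.342 m/s
Case 3: V2 = 6.172 m/s
Ranking (highest first): 1, 2, 3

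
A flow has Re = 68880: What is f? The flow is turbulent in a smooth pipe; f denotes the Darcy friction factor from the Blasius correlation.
Formula: f = \frac{0.316}{Re^{0.25}}
f = 0.316/68880^0.25 = 0.01951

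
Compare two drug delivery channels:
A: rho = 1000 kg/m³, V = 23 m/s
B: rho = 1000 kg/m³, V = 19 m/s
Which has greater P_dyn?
P_dyn(A) = 264.5 kPa, P_dyn(B) = 180.5 kPa. Answer: A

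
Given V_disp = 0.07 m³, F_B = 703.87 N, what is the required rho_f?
Formula: F_B = \rho_f g V_{disp}
Substituting knowns: 703.87 = rho_f·9.81·0.07
Solving for rho_f: rho_f = 703.87/(9.81·0.07) = 1025 kg/m³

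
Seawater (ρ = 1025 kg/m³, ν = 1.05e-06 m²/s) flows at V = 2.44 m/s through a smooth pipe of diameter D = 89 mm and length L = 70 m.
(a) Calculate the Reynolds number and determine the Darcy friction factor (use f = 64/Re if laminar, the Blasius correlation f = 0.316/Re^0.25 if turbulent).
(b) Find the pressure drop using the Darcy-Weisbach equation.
(a) Re = V·D/ν = 2.44·0.089/1.05e-06 = 206820 → turbulent (Re > 4000); f = 0.316/Re^0.25 = 0.316/206820^0.25 = 0.014818 (Blasius is strictly valid for Re ≲ 1e5; used here as the smooth-pipe estimate the problem specifies)
(b) Darcy-Weisbach: ΔP = f·(L/D)·½ρV²/1000 = 0.014818·(70/0.089)·½·1025·2.44²/1000 = 35.56 kPa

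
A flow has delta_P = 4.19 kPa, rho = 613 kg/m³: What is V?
Formula: V = \sqrt{\frac{2 \Delta P}{\rho}}
V = √(2·(4.19·1000)/613) = 3.697 m/s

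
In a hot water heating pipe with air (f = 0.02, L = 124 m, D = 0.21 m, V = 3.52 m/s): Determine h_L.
Formula: h_L = f \frac{L}{D} \frac{V^2}{2g}
h_L = 0.02·(124/0.21)·3.52²/(2·9.81) = 7.458 m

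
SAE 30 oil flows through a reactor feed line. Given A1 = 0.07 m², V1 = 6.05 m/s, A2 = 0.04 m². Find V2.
Formula: V_2 = \frac{A_1 V_1}{A_2}
V2 = 0.07·6.05/0.04 = 10.59 m/s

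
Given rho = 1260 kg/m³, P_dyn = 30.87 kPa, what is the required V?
Formula: P_{dyn} = \frac{1}{2} \rho V^2
Substituting knowns: 30.87 = 0.5·1260·V²/1000
Solving for V: V = √(2·(30.87·1000)/1260) = 7 m/s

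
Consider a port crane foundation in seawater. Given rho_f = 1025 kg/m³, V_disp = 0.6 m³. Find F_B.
Formula: F_B = \rho_f g V_{disp}
F_B = 1025·9.81·0.6 = 6033 N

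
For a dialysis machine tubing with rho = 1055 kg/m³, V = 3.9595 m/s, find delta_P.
Formula: V = \sqrt{\frac{2 \Delta P}{\rho}}
Substituting knowns: 3.9595 = √(2·(delta_P·1000)/1055)
Solving for delta_P: delta_P = 3.9595²·1055/2/1000 = 8.27 kPa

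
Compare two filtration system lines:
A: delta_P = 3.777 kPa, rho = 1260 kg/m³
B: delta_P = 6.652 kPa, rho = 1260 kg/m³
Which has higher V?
V(A) = 2.449 m/s, V(B) = 3.249 m/s. Answer: B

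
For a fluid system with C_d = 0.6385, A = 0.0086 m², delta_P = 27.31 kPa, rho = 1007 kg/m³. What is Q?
Formula: Q = C_d A \sqrt{\frac{2 \Delta P}{\rho}}
Q = 0.6385·0.0086·√(2·(27.31·1000)/1007)·1000 = 40.44 L/s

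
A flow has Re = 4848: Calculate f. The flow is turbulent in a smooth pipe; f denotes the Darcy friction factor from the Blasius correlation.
Formula: f = \frac{0.316}{Re^{0.25}}
f = 0.316/4848^0.25 = 0.03787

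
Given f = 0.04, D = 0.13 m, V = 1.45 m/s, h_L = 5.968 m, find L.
Formula: h_L = f \frac{L}{D} \frac{V^2}{2g}
Substituting knowns: 5.968 = 0.04·(L/0.13)·1.45²/(2·9.81)
Solving for L: L = 5.968·2·9.81·0.13/(0.04·1.45²) = 181 m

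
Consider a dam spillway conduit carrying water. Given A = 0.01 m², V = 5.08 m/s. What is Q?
Formula: Q = A V
Q = 0.01·5.08·1000 = 50.8 L/s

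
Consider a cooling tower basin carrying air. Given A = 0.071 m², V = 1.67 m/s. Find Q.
Formula: Q = A V
Q = 0.071·1.67·1000 = 118.6 L/s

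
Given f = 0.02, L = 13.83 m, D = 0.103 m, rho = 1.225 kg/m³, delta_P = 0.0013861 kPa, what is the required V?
Formula: \Delta P = f \frac{L}{D} \frac{\rho V^2}{2}
Substituting knowns: 0.0013861 = 0.02·(13.83/0.103)·0.5·1.225·V²/1000
Solving for V: V = √((0.0013861·1000)/(0.02·(13.83/0.103)·0.5·1.225)) = 0.918 m/s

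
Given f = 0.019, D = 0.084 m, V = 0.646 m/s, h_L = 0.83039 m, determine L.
Formula: h_L = f \frac{L}{D} \frac{V^2}{2g}
Substituting knowns: 0.83039 = 0.019·(L/0.084)·0.646²/(2·9.81)
Solving for L: L = 0.83039·2·9.81·0.084/(0.019·0.646²) = 172.6 m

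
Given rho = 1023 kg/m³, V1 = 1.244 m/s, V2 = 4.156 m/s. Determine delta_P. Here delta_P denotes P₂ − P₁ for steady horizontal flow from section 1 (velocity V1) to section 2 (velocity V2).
Formula: \Delta P = \frac{1}{2} \rho (V_1^2 - V_2^2)
delta_P = 0.5·1023·(1.244² − 4.156²)/1000 = -8.043 kPa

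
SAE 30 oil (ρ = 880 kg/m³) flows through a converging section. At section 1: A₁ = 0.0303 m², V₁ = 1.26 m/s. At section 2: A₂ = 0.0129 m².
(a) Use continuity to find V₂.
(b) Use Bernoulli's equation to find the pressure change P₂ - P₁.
(a) Continuity: A₁V₁=A₂V₂ -> V₂=A₁V₁/A₂=0.0303*1.26/0.0129=2.96 m/s
(b) Bernoulli: P₂-P₁=0.5*rho*(V₁^2-V₂^2)/1000=0.5*880*(1.26^2-2.96^2)/1000=-3.157 kPa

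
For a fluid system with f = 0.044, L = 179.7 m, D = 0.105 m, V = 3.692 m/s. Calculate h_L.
Formula: h_L = f \frac{L}{D} \frac{V^2}{2g}
h_L = 0.044·(179.7/0.105)·3.692²/(2·9.81) = 52.32 m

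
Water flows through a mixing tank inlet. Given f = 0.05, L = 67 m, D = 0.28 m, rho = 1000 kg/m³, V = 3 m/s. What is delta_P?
Formula: \Delta P = f \frac{L}{D} \frac{\rho V^2}{2}
delta_P = 0.05·(67/0.28)·0.5·1000·3²/1000 = 53.84 kPa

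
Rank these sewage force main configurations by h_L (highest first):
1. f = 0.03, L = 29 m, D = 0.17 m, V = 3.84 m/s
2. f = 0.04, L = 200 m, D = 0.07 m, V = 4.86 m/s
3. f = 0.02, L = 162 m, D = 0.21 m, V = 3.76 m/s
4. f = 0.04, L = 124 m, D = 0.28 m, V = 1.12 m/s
Case 1: h_L = 3.846 m
Case 2: h_L = 137.6 m
Case 3: h_L = 11.12 m
Case 4: h_L = 1.133 m
Ranking (highest first): 2, 3, 1, 4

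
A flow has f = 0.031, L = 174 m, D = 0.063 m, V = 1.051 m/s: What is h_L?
Formula: h_L = f \frac{L}{D} \frac{V^2}{2g}
h_L = 0.031·(174/0.063)·1.051²/(2·9.81) = 4.82 m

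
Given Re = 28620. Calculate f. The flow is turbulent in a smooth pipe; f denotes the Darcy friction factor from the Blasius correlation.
Formula: f = \frac{0.316}{Re^{0.25}}
f = 0.316/28620^0.25 = 0.0243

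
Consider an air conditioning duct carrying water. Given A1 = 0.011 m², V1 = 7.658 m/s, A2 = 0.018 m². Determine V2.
Formula: V_2 = \frac{A_1 V_1}{A_2}
V2 = 0.011·7.658/0.018 = 4.68 m/s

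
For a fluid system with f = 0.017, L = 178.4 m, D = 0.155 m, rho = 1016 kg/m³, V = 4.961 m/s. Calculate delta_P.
Formula: \Delta P = f \frac{L}{D} \frac{\rho V^2}{2}
delta_P = 0.017·(178.4/0.155)·0.5·1016·4.961²/1000 = 244.6 kPa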